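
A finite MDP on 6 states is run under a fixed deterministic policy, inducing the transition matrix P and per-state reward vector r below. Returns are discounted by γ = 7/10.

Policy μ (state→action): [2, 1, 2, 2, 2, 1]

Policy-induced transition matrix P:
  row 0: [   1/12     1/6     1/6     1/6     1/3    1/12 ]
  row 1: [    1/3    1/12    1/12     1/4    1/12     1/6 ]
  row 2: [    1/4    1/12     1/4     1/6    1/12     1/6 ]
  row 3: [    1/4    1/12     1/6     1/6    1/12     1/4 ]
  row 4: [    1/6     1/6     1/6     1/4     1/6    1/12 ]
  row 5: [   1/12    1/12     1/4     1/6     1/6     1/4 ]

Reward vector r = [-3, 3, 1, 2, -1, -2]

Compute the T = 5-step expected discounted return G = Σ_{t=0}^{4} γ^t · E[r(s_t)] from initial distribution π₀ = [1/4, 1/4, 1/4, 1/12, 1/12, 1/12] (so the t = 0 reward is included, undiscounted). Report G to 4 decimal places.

t=0: π = [0.2500, 0.2500, 0.2500, 0.0833, 0.0833, 0.0833], E[r] = 0.1667, γ^t·E[r] = 0.166667, running G = 0.166667
t=1: π = [0.2083, 0.1111, 0.1736, 0.1944, 0.1597, 0.1528], E[r] = -0.1944, γ^t·E[r] = -0.136111, running G = 0.030556
t=2: π = [0.1858, 0.1140, 0.1846, 0.1892, 0.1615, 0.1649], E[r] = -0.1435, γ^t·E[r] = -0.070324, running G = -0.039769
t=3: π = [0.1876, 0.1123, 0.1863, 0.1896, 0.1570, 0.1672], E[r] = -0.1519, γ^t·E[r] = -0.052105, running G = -0.091874
t=4: π = [0.1871, 0.1120, 0.1868, 0.1891, 0.1573, 0.1677], E[r] = -0.1529, γ^t·E[r] = -0.036715, running G = -0.128588

G = -0.1286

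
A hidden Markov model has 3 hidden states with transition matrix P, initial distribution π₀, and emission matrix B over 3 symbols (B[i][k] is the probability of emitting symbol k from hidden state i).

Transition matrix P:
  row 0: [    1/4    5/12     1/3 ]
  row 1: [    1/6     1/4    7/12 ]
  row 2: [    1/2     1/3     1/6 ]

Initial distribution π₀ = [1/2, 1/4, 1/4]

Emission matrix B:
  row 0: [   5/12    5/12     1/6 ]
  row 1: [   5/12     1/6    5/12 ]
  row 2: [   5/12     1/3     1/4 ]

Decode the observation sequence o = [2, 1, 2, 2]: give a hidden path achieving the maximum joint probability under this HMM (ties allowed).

path = [1, 2, 1, 2]

t=0: δ = [8.333e-02, 1.042e-01, 6.250e-02]  (obs o_0=2)
t=1: δ = [1.302e-02, 5.787e-03, 2.025e-02]  ψ = [2, 0, 1]  (obs o_1=1)
t=2: δ = [1.688e-03, 2.813e-03, 1.085e-03]  ψ = [2, 2, 0]  (obs o_2=2)
t=3: δ = [9.042e-05, 2.930e-04, 4.103e-04]  ψ = [2, 0, 1]  (obs o_3=2)
backtrack: best end state = 2; path = [1, 2, 1, 2]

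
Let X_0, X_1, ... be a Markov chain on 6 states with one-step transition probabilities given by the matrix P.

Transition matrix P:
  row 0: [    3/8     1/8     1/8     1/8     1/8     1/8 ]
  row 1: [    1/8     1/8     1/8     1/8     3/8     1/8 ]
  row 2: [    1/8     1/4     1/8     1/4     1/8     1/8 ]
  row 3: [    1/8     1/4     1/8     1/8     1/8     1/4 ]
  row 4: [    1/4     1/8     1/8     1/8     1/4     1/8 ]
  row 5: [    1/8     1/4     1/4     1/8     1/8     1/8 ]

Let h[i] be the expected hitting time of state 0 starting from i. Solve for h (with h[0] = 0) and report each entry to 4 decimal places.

h = [0.0000, 6.4615, 6.6667, 6.6667, 5.7436, 6.6667]

First-step conditioning: h[0] = 0; for i ≠ 0, h[i] = 1 + Σ_k P[i][k]·h[k].
  h[1] = 1 + 1/8·h[1] + 1/8·h[2] + 1/8·h[3] + 3/8·h[4] + 1/8·h[5]
  h[2] = 1 + 1/4·h[1] + 1/8·h[2] + 1/4·h[3] + 1/8·h[4] + 1/8·h[5]
  h[3] = 1 + 1/4·h[1] + 1/8·h[2] + 1/8·h[3] + 1/8·h[4] + 1/4·h[5]
  h[4] = 1 + 1/8·h[1] + 1/8·h[2] + 1/8·h[3] + 1/4·h[4] + 1/8·h[5]
  h[5] = 1 + 1/4·h[1] + 1/4·h[2] + 1/8·h[3] + 1/8·h[4] + 1/8·h[5]
Solving the 5×5 linear system over states ≠ 0 gives exactly h = [0, 84/13, 20/3, 20/3, 224/39, 20/3] (h[0] = 0 is the target).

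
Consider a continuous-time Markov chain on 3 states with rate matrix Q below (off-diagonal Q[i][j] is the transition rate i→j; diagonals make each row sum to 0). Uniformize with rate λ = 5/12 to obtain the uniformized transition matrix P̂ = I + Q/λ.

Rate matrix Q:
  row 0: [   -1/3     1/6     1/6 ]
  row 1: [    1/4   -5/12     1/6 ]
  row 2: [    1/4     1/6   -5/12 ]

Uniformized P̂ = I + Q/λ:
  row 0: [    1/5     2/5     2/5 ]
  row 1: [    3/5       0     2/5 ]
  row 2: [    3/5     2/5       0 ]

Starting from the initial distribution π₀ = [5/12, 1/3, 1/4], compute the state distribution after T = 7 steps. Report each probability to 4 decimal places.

π = [0.4286, 0.2856, 0.2858]

t=0: π = [0.4167, 0.3333, 0.2500]
t=1: π = [0.4333, 0.2667, 0.3000]
t=2: π = [0.4267, 0.2933, 0.2800]
t=3: π = [0.4293, 0.2827, 0.2880]
t=4: π = [0.4283, 0.2869, 0.2848]
t=5: π = [0.4287, 0.2852, 0.2861]
t=6: π = [0.4285, 0.2859, 0.2856]
t=7: π = [0.4286, 0.2856, 0.2858]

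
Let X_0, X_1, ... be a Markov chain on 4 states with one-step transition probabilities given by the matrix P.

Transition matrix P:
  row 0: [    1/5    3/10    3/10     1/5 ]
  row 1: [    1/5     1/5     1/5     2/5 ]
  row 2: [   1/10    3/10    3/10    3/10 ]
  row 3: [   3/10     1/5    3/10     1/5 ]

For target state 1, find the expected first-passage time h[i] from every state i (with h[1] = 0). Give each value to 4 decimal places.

First-step conditioning: h[1] = 0; for i ≠ 1, h[i] = 1 + Σ_k P[i][k]·h[k].
  h[0] = 1 + 1/5·h[0] + 3/10·h[2] + 1/5·h[3]
  h[2] = 1 + 1/10·h[0] + 3/10·h[2] + 3/10·h[3]
  h[3] = 1 + 3/10·h[0] + 3/10·h[2] + 1/5·h[3]
Solving the 3×3 linear system over states ≠ 1 gives exactly h = [1000/277, 0, 1010/277, 1100/277] (h[1] = 0 is the target).

h = [3.6101, 0.0000, 3.6462, 3.9711]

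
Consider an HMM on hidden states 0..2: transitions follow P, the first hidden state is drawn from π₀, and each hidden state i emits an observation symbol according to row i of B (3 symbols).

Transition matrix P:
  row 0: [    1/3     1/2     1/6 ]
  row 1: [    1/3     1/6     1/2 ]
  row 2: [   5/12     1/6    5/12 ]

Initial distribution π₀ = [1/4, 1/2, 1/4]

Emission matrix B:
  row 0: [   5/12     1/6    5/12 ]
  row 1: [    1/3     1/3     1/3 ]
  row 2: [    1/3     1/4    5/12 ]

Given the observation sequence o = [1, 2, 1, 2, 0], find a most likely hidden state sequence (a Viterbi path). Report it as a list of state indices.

t=0: δ = [4.167e-02, 1.667e-01, 6.250e-02]  (obs o_0=1)
t=1: δ = [2.315e-02, 9.259e-03, 3.472e-02]  ψ = [1, 1, 1]  (obs o_1=2)
t=2: δ = [2.411e-03, 3.858e-03, 3.617e-03]  ψ = [2, 0, 2]  (obs o_2=1)
t=3: δ = [6.279e-04, 4.019e-04, 8.038e-04]  ψ = [2, 0, 1]  (obs o_3=2)
t=4: δ = [1.395e-04, 1.047e-04, 1.116e-04]  ψ = [2, 0, 2]  (obs o_4=0)
backtrack: best end state = 0; path = [1, 0, 1, 2, 0]

path = [1, 0, 1, 2, 0]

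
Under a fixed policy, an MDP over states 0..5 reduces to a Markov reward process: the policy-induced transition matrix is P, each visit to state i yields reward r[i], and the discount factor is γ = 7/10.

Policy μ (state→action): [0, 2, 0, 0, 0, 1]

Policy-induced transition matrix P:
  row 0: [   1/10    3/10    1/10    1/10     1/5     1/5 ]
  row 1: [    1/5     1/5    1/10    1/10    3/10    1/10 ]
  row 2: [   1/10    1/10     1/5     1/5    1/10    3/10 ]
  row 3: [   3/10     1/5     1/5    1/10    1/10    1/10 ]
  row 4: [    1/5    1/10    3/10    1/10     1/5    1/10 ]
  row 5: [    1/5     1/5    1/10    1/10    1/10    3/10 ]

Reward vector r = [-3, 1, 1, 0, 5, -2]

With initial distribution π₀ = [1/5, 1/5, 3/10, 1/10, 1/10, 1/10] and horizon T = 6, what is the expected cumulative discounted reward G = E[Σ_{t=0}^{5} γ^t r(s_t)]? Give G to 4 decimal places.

G = 0.7733

t=0: π = [0.2000, 0.2000, 0.3000, 0.1000, 0.1000, 0.1000], E[r] = 0.2000, γ^t·E[r] = 0.200000, running G = 0.200000
t=1: π = [0.1600, 0.1800, 0.1600, 0.1300, 0.1700, 0.2000], E[r] = 0.3100, γ^t·E[r] = 0.217000, running G = 0.417000
t=2: π = [0.1810, 0.1830, 0.1630, 0.1160, 0.1690, 0.1880], E[r] = 0.2720, γ^t·E[r] = 0.133280, running G = 0.550280
t=3: π = [0.1772, 0.1849, 0.1617, 0.1163, 0.1716, 0.1883], E[r] = 0.2964, γ^t·E[r] = 0.101665, running G = 0.651945
t=4: π = [0.1777, 0.1844, 0.1621, 0.1162, 0.1719, 0.1877], E[r] = 0.2972, γ^t·E[r] = 0.071346, running G = 0.723291
t=5: π = [0.1776, 0.1844, 0.1622, 0.1162, 0.1718, 0.1877], E[r] = 0.2974, γ^t·E[r] = 0.049982, running G = 0.773273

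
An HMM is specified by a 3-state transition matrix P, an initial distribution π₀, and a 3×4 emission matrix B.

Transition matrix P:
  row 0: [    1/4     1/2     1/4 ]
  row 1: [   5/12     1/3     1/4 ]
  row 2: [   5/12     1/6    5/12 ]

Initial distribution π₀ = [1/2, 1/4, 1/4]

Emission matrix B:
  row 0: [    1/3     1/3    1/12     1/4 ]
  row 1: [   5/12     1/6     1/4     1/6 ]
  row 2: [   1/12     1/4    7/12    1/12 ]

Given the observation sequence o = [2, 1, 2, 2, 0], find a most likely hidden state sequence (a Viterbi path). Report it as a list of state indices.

t=0: δ = [4.167e-02, 6.250e-02, 1.458e-01]  (obs o_0=2)
t=1: δ = [2.025e-02, 4.051e-03, 1.519e-02]  ψ = [2, 2, 2]  (obs o_1=1)
t=2: δ = [5.275e-04, 2.532e-03, 3.692e-03]  ψ = [2, 0, 2]  (obs o_2=2)
t=3: δ = [1.282e-04, 2.110e-04, 8.974e-04]  ψ = [2, 1, 2]  (obs o_3=2)
t=4: δ = [1.246e-04, 6.232e-05, 3.116e-05]  ψ = [2, 2, 2]  (obs o_4=0)
backtrack: best end state = 0; path = [2, 2, 2, 2, 0]

path = [2, 2, 2, 2, 0]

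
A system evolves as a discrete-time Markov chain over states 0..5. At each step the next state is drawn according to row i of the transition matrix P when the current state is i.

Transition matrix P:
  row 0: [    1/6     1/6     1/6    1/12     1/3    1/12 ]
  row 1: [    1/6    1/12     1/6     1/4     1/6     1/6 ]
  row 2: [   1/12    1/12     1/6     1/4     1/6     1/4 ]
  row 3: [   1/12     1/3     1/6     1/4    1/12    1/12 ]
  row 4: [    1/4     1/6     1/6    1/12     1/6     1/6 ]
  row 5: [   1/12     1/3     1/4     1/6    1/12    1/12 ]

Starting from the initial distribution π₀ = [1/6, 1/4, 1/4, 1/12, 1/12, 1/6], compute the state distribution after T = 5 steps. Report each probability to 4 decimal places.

π = [0.1377, 0.1909, 0.1785, 0.1882, 0.1621, 0.1425]

t=0: π = [0.1667, 0.2500, 0.2500, 0.0833, 0.0833, 0.1667]
t=1: π = [0.1319, 0.1667, 0.1806, 0.1944, 0.1736, 0.1528]
t=2: π = [0.1372, 0.1956, 0.1794, 0.1863, 0.1597, 0.1418]
t=3: π = [0.1377, 0.1901, 0.1785, 0.1887, 0.1622, 0.1428]
t=4: π = [0.1377, 0.1912, 0.1786, 0.1881, 0.1620, 0.1424]
t=5: π = [0.1377, 0.1909, 0.1785, 0.1882, 0.1621, 0.1425]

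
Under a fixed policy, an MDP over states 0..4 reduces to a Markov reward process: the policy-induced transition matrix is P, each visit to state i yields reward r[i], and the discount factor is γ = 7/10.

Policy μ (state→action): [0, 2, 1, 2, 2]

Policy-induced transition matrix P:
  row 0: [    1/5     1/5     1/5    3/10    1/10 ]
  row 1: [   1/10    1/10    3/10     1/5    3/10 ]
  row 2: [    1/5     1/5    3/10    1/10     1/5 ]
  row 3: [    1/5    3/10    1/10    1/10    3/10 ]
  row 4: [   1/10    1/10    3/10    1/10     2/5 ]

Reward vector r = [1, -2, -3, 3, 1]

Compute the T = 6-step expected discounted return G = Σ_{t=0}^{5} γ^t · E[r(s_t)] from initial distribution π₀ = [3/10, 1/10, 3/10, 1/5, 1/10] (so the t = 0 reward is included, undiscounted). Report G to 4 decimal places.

G = -0.5006

t=0: π = [0.3000, 0.1000, 0.3000, 0.2000, 0.1000], E[r] = -0.1000, γ^t·E[r] = -0.100000, running G = -0.100000
t=1: π = [0.1800, 0.2000, 0.2300, 0.1700, 0.2200], E[r] = -0.1800, γ^t·E[r] = -0.126000, running G = -0.226000
t=2: π = [0.1580, 0.1750, 0.2480, 0.1560, 0.2630], E[r] = -0.2050, γ^t·E[r] = -0.100450, running G = -0.326450
t=3: π = [0.1562, 0.1718, 0.2530, 0.1491, 0.2699], E[r] = -0.2292, γ^t·E[r] = -0.078616, running G = -0.405066
t=4: π = [0.1558, 0.1707, 0.2546, 0.1484, 0.2705], E[r] = -0.2336, γ^t·E[r] = -0.056092, running G = -0.461158
t=5: π = [0.1559, 0.1707, 0.2547, 0.1482, 0.2704], E[r] = -0.2346, γ^t·E[r] = -0.039433, running G = -0.500591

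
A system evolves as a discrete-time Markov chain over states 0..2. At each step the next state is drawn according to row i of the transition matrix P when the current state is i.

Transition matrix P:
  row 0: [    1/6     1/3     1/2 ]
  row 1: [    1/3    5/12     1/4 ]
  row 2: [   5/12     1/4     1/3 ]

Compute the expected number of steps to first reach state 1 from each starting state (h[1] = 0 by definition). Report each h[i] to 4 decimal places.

h = [3.3600, 0.0000, 3.6000]

First-step conditioning: h[1] = 0; for i ≠ 1, h[i] = 1 + Σ_k P[i][k]·h[k].
  h[0] = 1 + 1/6·h[0] + 1/2·h[2]
  h[2] = 1 + 5/12·h[0] + 1/3·h[2]
Solving the 2×2 linear system over states ≠ 1 gives exactly h = [84/25, 0, 18/5] (h[1] = 0 is the target).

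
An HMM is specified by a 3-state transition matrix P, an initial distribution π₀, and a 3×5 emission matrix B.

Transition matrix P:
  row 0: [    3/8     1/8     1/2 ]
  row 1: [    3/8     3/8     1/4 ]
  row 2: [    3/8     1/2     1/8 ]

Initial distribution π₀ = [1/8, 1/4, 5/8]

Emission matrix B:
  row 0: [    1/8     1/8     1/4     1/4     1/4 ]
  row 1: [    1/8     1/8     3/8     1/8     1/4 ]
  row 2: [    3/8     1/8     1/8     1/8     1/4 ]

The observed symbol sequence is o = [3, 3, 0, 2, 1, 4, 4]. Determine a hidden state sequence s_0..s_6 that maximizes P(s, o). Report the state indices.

t=0: δ = [3.125e-02, 3.125e-02, 7.812e-02]  (obs o_0=3)
t=1: δ = [7.324e-03, 4.883e-03, 1.953e-03]  ψ = [2, 2, 0]  (obs o_1=3)
t=2: δ = [3.433e-04, 2.289e-04, 1.373e-03]  ψ = [0, 1, 0]  (obs o_2=0)
t=3: δ = [1.287e-04, 2.575e-04, 2.146e-05]  ψ = [2, 2, 0]  (obs o_3=2)
t=4: δ = [1.207e-05, 1.207e-05, 8.047e-06]  ψ = [1, 1, 0]  (obs o_4=1)
t=5: δ = [1.132e-06, 1.132e-06, 1.509e-06]  ψ = [0, 1, 0]  (obs o_5=4)
t=6: δ = [1.414e-07, 1.886e-07, 1.414e-07]  ψ = [2, 2, 0]  (obs o_6=4)
backtrack: best end state = 1; path = [2, 0, 2, 1, 0, 2, 1]

path = [2, 0, 2, 1, 0, 2, 1]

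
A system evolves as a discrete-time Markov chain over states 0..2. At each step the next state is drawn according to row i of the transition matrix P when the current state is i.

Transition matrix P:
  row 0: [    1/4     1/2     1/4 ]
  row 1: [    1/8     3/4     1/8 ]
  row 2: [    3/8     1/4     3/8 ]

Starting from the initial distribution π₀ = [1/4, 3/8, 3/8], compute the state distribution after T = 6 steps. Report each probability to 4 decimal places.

π = [0.2004, 0.5993, 0.2004]

t=0: π = [0.2500, 0.3750, 0.3750]
t=1: π = [0.2500, 0.5000, 0.2500]
t=2: π = [0.2188, 0.5625, 0.2188]
t=3: π = [0.2070, 0.5859, 0.2070]
t=4: π = [0.2026, 0.5947, 0.2026]
t=5: π = [0.2010, 0.5980, 0.2010]
t=6: π = [0.2004, 0.5993, 0.2004]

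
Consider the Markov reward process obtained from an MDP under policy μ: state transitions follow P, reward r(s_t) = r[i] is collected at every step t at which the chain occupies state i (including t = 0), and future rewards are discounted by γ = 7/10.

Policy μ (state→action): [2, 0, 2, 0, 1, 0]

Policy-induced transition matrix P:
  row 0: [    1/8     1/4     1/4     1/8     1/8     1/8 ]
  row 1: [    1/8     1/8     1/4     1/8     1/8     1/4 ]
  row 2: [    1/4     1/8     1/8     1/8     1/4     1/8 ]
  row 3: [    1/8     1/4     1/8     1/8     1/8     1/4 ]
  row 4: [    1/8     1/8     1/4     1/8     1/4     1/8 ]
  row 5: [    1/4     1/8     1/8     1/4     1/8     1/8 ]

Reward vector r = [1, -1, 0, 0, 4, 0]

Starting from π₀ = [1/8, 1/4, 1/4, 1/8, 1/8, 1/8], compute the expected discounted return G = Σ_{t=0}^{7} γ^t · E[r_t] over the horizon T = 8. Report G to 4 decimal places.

G = 1.8530

t=0: π = [0.1250, 0.2500, 0.2500, 0.1250, 0.1250, 0.1250], E[r] = 0.3750, γ^t·E[r] = 0.375000, running G = 0.375000
t=1: π = [0.1719, 0.1563, 0.1875, 0.1406, 0.1719, 0.1719], E[r] = 0.7031, γ^t·E[r] = 0.492188, running G = 0.867188
t=2: π = [0.1699, 0.1641, 0.1875, 0.1465, 0.1699, 0.1621], E[r] = 0.6855, γ^t·E[r] = 0.335918, running G = 1.203105
t=3: π = [0.1687, 0.1646, 0.1880, 0.1453, 0.1697, 0.1638], E[r] = 0.6829, γ^t·E[r] = 0.234221, running G = 1.437327
t=4: π = [0.1690, 0.1642, 0.1879, 0.1455, 0.1697, 0.1637], E[r] = 0.6836, γ^t·E[r] = 0.164124, running G = 1.601450
t=5: π = [0.1689, 0.1643, 0.1879, 0.1455, 0.1697, 0.1637], E[r] = 0.6834, γ^t·E[r] = 0.114864, running G = 1.716314
t=6: π = [0.1689, 0.1643, 0.1879, 0.1455, 0.1697, 0.1637], E[r] = 0.6834, γ^t·E[r] = 0.080405, running G = 1.796719
t=7: π = [0.1689, 0.1643, 0.1879, 0.1455, 0.1697, 0.1637], E[r] = 0.6834, γ^t·E[r] = 0.056283, running G = 1.853002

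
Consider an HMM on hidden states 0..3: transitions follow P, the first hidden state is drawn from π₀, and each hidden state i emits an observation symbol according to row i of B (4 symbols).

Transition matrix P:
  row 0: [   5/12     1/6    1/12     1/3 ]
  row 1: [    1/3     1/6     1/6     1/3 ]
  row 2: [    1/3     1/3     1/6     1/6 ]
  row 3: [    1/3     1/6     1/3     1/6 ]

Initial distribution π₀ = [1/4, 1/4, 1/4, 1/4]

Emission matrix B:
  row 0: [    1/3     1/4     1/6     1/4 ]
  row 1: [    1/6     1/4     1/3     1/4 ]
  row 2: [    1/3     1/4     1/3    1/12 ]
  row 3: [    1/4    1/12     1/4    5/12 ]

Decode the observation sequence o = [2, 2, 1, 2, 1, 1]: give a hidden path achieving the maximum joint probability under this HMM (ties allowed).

t=0: δ = [4.167e-02, 8.333e-02, 8.333e-02, 6.250e-02]  (obs o_0=2)
t=1: δ = [4.630e-03, 9.259e-03, 6.944e-03, 6.944e-03]  ψ = [1, 2, 3, 1]  (obs o_1=2)
t=2: δ = [7.716e-04, 5.787e-04, 5.787e-04, 2.572e-04]  ψ = [1, 2, 3, 1]  (obs o_2=1)
t=3: δ = [5.358e-05, 6.430e-05, 3.215e-05, 6.430e-05]  ψ = [0, 2, 1, 0]  (obs o_3=2)
t=4: δ = [5.582e-06, 2.679e-06, 5.358e-06, 1.786e-06]  ψ = [0, 1, 3, 1]  (obs o_4=1)
t=5: δ = [5.814e-07, 4.465e-07, 2.233e-07, 1.550e-07]  ψ = [0, 2, 2, 0]  (obs o_5=1)
backtrack: best end state = 0; path = [2, 1, 0, 0, 0, 0]

path = [2, 1, 0, 0, 0, 0]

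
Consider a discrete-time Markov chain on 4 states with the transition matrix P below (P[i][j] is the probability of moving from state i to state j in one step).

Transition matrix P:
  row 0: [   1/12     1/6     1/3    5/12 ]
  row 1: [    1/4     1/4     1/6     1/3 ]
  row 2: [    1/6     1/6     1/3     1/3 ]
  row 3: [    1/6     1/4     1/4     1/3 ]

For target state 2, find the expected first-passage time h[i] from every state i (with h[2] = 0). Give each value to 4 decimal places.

h = [3.7484, 4.3991, 0.0000, 4.0868]

First-step conditioning: h[2] = 0; for i ≠ 2, h[i] = 1 + Σ_k P[i][k]·h[k].
  h[0] = 1 + 1/12·h[0] + 1/6·h[1] + 5/12·h[3]
  h[1] = 1 + 1/4·h[0] + 1/4·h[1] + 1/3·h[3]
  h[3] = 1 + 1/6·h[0] + 1/4·h[1] + 1/3·h[3]
Solving the 3×3 linear system over states ≠ 2 gives exactly h = [1728/461, 2028/461, 0, 1884/461] (h[2] = 0 is the target).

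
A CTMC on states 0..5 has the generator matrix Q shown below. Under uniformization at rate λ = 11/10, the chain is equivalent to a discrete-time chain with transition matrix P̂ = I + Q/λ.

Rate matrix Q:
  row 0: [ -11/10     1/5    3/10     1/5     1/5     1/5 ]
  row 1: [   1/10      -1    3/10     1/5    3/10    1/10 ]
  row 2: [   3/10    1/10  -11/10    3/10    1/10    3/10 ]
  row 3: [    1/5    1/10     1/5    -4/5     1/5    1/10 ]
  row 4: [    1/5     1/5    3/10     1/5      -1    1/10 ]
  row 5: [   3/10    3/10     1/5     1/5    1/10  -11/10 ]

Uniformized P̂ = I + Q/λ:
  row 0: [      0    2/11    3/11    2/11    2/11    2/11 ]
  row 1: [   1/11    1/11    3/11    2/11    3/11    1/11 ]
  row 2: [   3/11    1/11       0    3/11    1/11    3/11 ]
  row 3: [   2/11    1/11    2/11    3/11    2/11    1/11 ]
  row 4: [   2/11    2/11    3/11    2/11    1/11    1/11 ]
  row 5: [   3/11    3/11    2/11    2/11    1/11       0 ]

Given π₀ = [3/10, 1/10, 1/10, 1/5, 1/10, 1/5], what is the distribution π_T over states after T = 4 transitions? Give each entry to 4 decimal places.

t=0: π = [0.3000, 0.1000, 0.1000, 0.2000, 0.1000, 0.2000]
t=1: π = [0.1455, 0.1636, 0.2091, 0.2091, 0.1545, 0.1182]
t=2: π = [0.1702, 0.1397, 0.1860, 0.2198, 0.1529, 0.1314]
t=3: π = [0.1670, 0.1442, 0.1901, 0.2187, 0.1518, 0.1282]
t=4: π = [0.1673, 0.1432, 0.1893, 0.2190, 0.1522, 0.1290]

π = [0.1673, 0.1432, 0.1893, 0.2190, 0.1522, 0.1290]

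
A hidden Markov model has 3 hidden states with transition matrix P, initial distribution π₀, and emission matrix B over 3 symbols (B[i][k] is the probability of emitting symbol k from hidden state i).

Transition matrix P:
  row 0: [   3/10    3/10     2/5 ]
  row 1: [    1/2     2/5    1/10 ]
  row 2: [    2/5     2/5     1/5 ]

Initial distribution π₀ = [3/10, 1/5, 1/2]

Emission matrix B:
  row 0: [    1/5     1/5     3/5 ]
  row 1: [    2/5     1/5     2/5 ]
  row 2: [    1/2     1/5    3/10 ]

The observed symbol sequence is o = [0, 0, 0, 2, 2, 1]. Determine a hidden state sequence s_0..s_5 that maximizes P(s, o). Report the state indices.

t=0: δ = [6.000e-02, 8.000e-02, 2.500e-01]  (obs o_0=0)
t=1: δ = [2.000e-02, 4.000e-02, 2.500e-02]  ψ = [2, 2, 2]  (obs o_1=0)
t=2: δ = [4.000e-03, 6.400e-03, 4.000e-03]  ψ = [1, 1, 0]  (obs o_2=0)
t=3: δ = [1.920e-03, 1.024e-03, 4.800e-04]  ψ = [1, 1, 0]  (obs o_3=2)
t=4: δ = [3.456e-04, 2.304e-04, 2.304e-04]  ψ = [0, 0, 0]  (obs o_4=2)
t=5: δ = [2.304e-05, 2.074e-05, 2.765e-05]  ψ = [1, 0, 0]  (obs o_5=1)
backtrack: best end state = 2; path = [2, 1, 1, 0, 0, 2]

path = [2, 1, 1, 0, 0, 2]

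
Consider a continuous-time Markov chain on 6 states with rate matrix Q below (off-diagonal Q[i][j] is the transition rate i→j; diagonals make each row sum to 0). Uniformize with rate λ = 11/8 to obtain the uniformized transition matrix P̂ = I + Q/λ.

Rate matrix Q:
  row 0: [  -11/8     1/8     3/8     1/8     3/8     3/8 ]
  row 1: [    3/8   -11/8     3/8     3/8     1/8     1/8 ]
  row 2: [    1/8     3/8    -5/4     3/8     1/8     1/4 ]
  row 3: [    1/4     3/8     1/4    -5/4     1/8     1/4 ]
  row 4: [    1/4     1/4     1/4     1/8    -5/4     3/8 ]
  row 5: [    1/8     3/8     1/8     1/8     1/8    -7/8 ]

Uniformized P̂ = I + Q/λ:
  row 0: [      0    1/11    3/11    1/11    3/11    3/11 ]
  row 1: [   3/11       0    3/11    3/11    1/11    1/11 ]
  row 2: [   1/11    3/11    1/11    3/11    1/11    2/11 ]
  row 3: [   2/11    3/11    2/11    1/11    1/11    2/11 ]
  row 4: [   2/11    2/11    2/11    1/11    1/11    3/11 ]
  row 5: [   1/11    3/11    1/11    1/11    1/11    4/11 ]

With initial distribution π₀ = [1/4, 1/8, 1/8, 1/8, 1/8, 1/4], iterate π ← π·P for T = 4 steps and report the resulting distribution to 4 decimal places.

π = [0.1369, 0.1866, 0.1744, 0.1565, 0.1159, 0.2297]

t=0: π = [0.2500, 0.1250, 0.1250, 0.1250, 0.1250, 0.2500]
t=1: π = [0.1136, 0.1818, 0.1818, 0.1364, 0.1364, 0.2500]
t=2: π = [0.1384, 0.1901, 0.1694, 0.1570, 0.1116, 0.2335]
t=3: π = [0.1373, 0.1856, 0.1751, 0.1563, 0.1161, 0.2297]
t=4: π = [0.1369, 0.1866, 0.1744, 0.1565, 0.1159, 0.2297]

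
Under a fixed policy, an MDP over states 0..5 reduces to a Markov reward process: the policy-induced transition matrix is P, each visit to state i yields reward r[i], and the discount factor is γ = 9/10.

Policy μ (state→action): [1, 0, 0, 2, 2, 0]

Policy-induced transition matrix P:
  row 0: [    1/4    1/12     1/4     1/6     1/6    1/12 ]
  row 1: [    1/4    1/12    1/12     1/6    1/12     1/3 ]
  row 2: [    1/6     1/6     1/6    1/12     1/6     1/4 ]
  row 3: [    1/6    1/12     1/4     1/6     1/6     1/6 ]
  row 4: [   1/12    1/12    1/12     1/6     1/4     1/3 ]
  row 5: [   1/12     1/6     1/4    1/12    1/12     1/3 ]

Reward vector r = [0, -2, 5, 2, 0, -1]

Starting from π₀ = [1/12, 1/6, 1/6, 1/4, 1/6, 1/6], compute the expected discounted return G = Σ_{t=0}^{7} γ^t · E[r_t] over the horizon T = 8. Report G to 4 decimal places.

G = 4.1627

t=0: π = [0.0833, 0.1667, 0.1667, 0.2500, 0.1667, 0.1667], E[r] = 0.8333, γ^t·E[r] = 0.833333, running G = 0.833333
t=1: π = [0.1597, 0.1111, 0.1806, 0.1389, 0.1528, 0.2569], E[r] = 0.7014, γ^t·E[r] = 0.631250, running G = 1.464583
t=2: π = [0.1551, 0.1198, 0.1910, 0.1302, 0.1487, 0.2552], E[r] = 0.7205, γ^t·E[r] = 0.583594, running G = 2.048177
t=3: π = [0.1559, 0.1205, 0.1893, 0.1295, 0.1478, 0.2569], E[r] = 0.7077, γ^t·E[r] = 0.515883, running G = 2.564060
t=4: π = [0.1560, 0.1205, 0.1895, 0.1295, 0.1475, 0.2570], E[r] = 0.7084, γ^t·E[r] = 0.464793, running G = 3.028853
t=5: π = [0.1560, 0.1205, 0.1895, 0.1295, 0.1475, 0.2570], E[r] = 0.7085, γ^t·E[r] = 0.418379, running G = 3.447232
t=6: π = [0.1560, 0.1205, 0.1895, 0.1295, 0.1475, 0.2570], E[r] = 0.7085, γ^t·E[r] = 0.376541, running G = 3.823774
t=7: π = [0.1560, 0.1205, 0.1895, 0.1295, 0.1475, 0.2570], E[r] = 0.7085, γ^t·E[r] = 0.338890, running G = 4.162664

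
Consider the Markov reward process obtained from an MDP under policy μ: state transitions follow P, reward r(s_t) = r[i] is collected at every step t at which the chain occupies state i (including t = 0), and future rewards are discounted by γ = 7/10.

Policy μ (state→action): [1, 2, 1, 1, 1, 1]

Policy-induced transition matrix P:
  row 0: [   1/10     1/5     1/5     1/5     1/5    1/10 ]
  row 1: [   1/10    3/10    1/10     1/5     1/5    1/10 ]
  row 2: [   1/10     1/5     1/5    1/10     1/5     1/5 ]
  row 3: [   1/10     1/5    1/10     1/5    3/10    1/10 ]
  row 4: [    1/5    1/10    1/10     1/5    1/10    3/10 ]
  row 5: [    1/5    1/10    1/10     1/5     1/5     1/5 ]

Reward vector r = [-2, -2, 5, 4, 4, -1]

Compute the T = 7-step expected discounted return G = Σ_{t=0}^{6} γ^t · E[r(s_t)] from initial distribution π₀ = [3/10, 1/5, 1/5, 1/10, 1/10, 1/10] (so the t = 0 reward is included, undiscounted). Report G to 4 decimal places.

t=0: π = [0.3000, 0.2000, 0.2000, 0.1000, 0.1000, 0.1000], E[r] = 0.7000, γ^t·E[r] = 0.700000, running G = 0.700000
t=1: π = [0.1200, 0.2000, 0.1500, 0.1800, 0.2000, 0.1500], E[r] = 1.4800, γ^t·E[r] = 1.036000, running G = 1.736000
t=2: π = [0.1350, 0.1850, 0.1270, 0.1850, 0.1980, 0.1700], E[r] = 1.3570, γ^t·E[r] = 0.664930, running G = 2.400930
t=3: π = [0.1368, 0.1817, 0.1262, 0.1873, 0.1987, 0.1693], E[r] = 1.3687, γ^t·E[r] = 0.469464, running G = 2.870394
t=4: π = [0.1368, 0.1814, 0.1263, 0.1874, 0.1989, 0.1693], E[r] = 1.3708, γ^t·E[r] = 0.329136, running G = 3.199530
t=5: π = [0.1368, 0.1813, 0.1263, 0.1874, 0.1989, 0.1693], E[r] = 1.3708, γ^t·E[r] = 0.230396, running G = 3.429926
t=6: π = [0.1368, 0.1813, 0.1263, 0.1874, 0.1989, 0.1693], E[r] = 1.3708, γ^t·E[r] = 0.161279, running G = 3.591205

G = 3.5912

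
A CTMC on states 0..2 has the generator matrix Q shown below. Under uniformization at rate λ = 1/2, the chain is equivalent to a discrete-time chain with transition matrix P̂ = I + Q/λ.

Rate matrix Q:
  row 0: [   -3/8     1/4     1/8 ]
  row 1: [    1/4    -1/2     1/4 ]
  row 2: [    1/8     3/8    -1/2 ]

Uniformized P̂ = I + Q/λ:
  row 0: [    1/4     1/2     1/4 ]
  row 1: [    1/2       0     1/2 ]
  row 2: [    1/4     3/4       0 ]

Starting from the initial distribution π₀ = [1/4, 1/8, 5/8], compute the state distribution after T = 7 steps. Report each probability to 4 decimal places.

π = [0.3381, 0.3968, 0.2650]

t=0: π = [0.2500, 0.1250, 0.6250]
t=1: π = [0.2813, 0.5938, 0.1250]
t=2: π = [0.3984, 0.2344, 0.3672]
t=3: π = [0.3086, 0.4746, 0.2168]
t=4: π = [0.3687, 0.3169, 0.3145]
t=5: π = [0.3292, 0.4202, 0.2506]
t=6: π = [0.3550, 0.3526, 0.2924]
t=7: π = [0.3381, 0.3968, 0.2650]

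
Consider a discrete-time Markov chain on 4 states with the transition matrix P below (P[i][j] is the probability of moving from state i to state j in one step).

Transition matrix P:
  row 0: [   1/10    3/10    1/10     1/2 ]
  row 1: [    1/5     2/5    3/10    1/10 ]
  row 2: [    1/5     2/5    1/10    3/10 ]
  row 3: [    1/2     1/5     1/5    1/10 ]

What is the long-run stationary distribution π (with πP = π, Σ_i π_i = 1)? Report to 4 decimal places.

π = [0.2463, 0.3281, 0.1893, 0.2364]

Balance equations π_j = Σ_i π_i·P[i][j]:
  π_0 = 1/10·π_0 + 1/5·π_1 + 1/5·π_2 + 1/2·π_3
  π_1 = 3/10·π_0 + 2/5·π_1 + 2/5·π_2 + 1/5·π_3
  π_2 = 1/10·π_0 + 3/10·π_1 + 1/10·π_2 + 1/5·π_3
  normalize: π_0 + π_1 + π_2 + π_3 = 1
Solving the linear system gives exactly π = [149/605, 397/1210, 229/1210, 13/55].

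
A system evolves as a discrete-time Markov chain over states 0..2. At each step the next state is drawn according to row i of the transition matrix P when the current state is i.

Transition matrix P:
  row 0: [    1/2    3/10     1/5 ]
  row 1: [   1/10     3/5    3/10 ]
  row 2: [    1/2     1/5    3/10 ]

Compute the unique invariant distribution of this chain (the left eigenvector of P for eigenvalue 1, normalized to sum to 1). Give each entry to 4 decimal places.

π = [0.3438, 0.3906, 0.2656]

Balance equations π_j = Σ_i π_i·P[i][j]:
  π_0 = 1/2·π_0 + 1/10·π_1 + 1/2·π_2
  π_1 = 3/10·π_0 + 3/5·π_1 + 1/5·π_2
  normalize: π_0 + π_1 + π_2 = 1
Solving the linear system gives exactly π = [11/32, 25/64, 17/64].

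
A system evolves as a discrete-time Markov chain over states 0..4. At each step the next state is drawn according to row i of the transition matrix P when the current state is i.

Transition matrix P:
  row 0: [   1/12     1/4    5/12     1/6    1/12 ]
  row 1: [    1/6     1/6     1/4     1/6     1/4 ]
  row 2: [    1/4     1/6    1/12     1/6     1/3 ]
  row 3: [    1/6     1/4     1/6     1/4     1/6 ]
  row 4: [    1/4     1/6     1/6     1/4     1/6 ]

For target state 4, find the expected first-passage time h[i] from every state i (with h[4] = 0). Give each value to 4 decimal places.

First-step conditioning: h[4] = 0; for i ≠ 4, h[i] = 1 + Σ_k P[i][k]·h[k].
  h[0] = 1 + 1/12·h[0] + 1/4·h[1] + 5/12·h[2] + 1/6·h[3]
  h[1] = 1 + 1/6·h[0] + 1/6·h[1] + 1/4·h[2] + 1/6·h[3]
  h[2] = 1 + 1/4·h[0] + 1/6·h[1] + 1/12·h[2] + 1/6·h[3]
  h[3] = 1 + 1/6·h[0] + 1/4·h[1] + 1/6·h[2] + 1/4·h[3]
Solving the 4×4 linear system over states ≠ 4 gives exactly h = [9064/1783, 7920/1783, 7436/1783, 8684/1783, 0] (h[4] = 0 is the target).

h = [5.0836, 4.4420, 4.1705, 4.8704, 0.0000]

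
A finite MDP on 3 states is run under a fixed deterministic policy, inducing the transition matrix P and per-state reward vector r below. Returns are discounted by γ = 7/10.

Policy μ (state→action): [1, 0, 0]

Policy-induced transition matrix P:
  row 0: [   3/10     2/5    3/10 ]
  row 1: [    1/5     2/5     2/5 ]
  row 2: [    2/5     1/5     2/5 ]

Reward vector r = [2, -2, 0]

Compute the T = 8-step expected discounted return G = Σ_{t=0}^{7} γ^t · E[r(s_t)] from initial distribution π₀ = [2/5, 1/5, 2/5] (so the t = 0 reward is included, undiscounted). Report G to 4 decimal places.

G = 0.3347

t=0: π = [0.4000, 0.2000, 0.4000], E[r] = 0.4000, γ^t·E[r] = 0.400000, running G = 0.400000
t=1: π = [0.3200, 0.3200, 0.3600], E[r] = 0.0000, γ^t·E[r] = 0.000000, running G = 0.400000
t=2: π = [0.3040, 0.3280, 0.3680], E[r] = -0.0480, γ^t·E[r] = -0.023520, running G = 0.376480
t=3: π = [0.3040, 0.3264, 0.3696], E[r] = -0.0448, γ^t·E[r] = -0.015366, running G = 0.361114
t=4: π = [0.3043, 0.3261, 0.3696], E[r] = -0.0435, γ^t·E[r] = -0.010449, running G = 0.350664
t=5: π = [0.3044, 0.3261, 0.3696], E[r] = -0.0435, γ^t·E[r] = -0.007304, running G = 0.343361
t=6: π = [0.3043, 0.3261, 0.3696], E[r] = -0.0435, γ^t·E[r] = -0.005115, running G = 0.338246
t=7: π = [0.3043, 0.3261, 0.3696], E[r] = -0.0435, γ^t·E[r] = -0.003581, running G = 0.334665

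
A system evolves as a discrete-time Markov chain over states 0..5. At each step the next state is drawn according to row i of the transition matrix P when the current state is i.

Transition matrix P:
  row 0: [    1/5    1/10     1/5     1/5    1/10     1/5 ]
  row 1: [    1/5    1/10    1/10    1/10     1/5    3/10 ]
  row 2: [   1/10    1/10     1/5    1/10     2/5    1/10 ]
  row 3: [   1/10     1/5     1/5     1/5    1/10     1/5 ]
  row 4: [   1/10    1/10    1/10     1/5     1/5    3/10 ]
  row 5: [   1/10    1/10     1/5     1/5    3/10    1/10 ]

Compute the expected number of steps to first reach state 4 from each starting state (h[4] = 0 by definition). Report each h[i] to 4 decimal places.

First-step conditioning: h[4] = 0; for i ≠ 4, h[i] = 1 + Σ_k P[i][k]·h[k].
  h[0] = 1 + 1/5·h[0] + 1/10·h[1] + 1/5·h[2] + 1/5·h[3] + 1/5·h[5]
  h[1] = 1 + 1/5·h[0] + 1/10·h[1] + 1/10·h[2] + 1/10·h[3] + 3/10·h[5]
  h[2] = 1 + 1/10·h[0] + 1/10·h[1] + 1/5·h[2] + 1/10·h[3] + 1/10·h[5]
  h[3] = 1 + 1/10·h[0] + 1/5·h[1] + 1/5·h[2] + 1/5·h[3] + 1/5·h[5]
  h[5] = 1 + 1/10·h[0] + 1/10·h[1] + 1/5·h[2] + 1/5·h[3] + 1/10·h[5]
Solving the 5×5 linear system over states ≠ 4 gives exactly h = [110990/22559, 101090/22559, 79810/22559, 110000/22559, 0, 90810/22559] (h[4] = 0 is the target).

h = [4.9200, 4.4811, 3.5378, 4.8761, 0.0000, 4.0254]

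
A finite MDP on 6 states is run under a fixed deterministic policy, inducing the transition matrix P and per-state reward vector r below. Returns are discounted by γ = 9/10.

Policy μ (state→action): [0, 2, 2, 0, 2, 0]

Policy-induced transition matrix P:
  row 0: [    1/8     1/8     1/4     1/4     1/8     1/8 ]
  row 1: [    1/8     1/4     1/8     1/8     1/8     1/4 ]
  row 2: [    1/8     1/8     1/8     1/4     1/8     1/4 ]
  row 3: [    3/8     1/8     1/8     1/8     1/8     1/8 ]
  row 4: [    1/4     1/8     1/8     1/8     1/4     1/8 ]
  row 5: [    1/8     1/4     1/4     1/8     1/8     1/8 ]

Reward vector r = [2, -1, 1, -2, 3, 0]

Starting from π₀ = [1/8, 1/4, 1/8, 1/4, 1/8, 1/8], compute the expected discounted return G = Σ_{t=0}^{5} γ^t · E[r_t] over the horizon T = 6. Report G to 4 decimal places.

G = 1.7325

t=0: π = [0.1250, 0.2500, 0.1250, 0.2500, 0.1250, 0.1250], E[r] = 0.0000, γ^t·E[r] = 0.000000, running G = 0.000000
t=1: π = [0.2031, 0.1719, 0.1563, 0.1563, 0.1406, 0.1719], E[r] = 0.5000, γ^t·E[r] = 0.450000, running G = 0.450000
t=2: π = [0.1816, 0.1680, 0.1719, 0.1699, 0.1426, 0.1660], E[r] = 0.4551, γ^t·E[r] = 0.368613, running G = 0.818613
t=3: π = [0.1853, 0.1667, 0.1685, 0.1692, 0.1428, 0.1675], E[r] = 0.4624, γ^t·E[r] = 0.337091, running G = 1.155705
t=4: π = [0.1852, 0.1668, 0.1691, 0.1692, 0.1429, 0.1669], E[r] = 0.4627, γ^t·E[r] = 0.303602, running G = 1.459307
t=5: π = [0.1852, 0.1667, 0.1690, 0.1693, 0.1429, 0.1670], E[r] = 0.4626, γ^t·E[r] = 0.273177, running G = 1.732484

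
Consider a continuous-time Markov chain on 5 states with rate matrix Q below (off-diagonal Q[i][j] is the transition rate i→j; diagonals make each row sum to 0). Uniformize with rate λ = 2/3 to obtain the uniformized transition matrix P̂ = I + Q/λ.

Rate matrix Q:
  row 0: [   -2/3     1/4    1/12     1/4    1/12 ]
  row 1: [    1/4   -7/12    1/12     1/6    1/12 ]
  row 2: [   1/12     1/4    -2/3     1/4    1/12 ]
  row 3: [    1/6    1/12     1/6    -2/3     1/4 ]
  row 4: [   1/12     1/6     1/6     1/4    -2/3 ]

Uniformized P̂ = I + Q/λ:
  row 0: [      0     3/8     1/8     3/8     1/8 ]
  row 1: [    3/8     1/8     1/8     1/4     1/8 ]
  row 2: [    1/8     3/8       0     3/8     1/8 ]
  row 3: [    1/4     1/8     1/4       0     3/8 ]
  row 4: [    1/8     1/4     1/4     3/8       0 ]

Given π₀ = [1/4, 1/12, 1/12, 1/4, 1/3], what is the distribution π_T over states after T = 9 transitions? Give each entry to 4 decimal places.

t=0: π = [0.2500, 0.0833, 0.0833, 0.2500, 0.3333]
t=1: π = [0.1458, 0.2500, 0.1875, 0.2708, 0.1458]
t=2: π = [0.2031, 0.2266, 0.1536, 0.2422, 0.1745]
t=3: π = [0.1865, 0.2360, 0.1579, 0.2559, 0.1637]
t=4: π = [0.1927, 0.2316, 0.1577, 0.2496, 0.1685]
t=5: π = [0.1900, 0.2337, 0.1575, 0.2525, 0.1663]
t=6: π = [0.1912, 0.2327, 0.1577, 0.2511, 0.1673]
t=7: π = [0.1907, 0.2331, 0.1576, 0.2517, 0.1669]
t=8: π = [0.1909, 0.2329, 0.1576, 0.2515, 0.1671]
t=9: π = [0.1908, 0.2330, 0.1576, 0.2516, 0.1670]

π = [0.1908, 0.2330, 0.1576, 0.2516, 0.1670]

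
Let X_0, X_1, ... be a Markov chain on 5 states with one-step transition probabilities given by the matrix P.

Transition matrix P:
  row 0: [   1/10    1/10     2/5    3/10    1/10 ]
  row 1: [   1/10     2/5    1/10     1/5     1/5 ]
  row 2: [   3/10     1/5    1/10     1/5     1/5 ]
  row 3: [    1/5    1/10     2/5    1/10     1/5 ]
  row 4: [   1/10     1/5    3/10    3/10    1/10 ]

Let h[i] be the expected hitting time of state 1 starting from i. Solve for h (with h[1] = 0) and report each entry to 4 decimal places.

h = [6.9055, 0.0000, 6.3297, 6.8527, 6.2725]

First-step conditioning: h[1] = 0; for i ≠ 1, h[i] = 1 + Σ_k P[i][k]·h[k].
  h[0] = 1 + 1/10·h[0] + 2/5·h[2] + 3/10·h[3] + 1/10·h[4]
  h[2] = 1 + 3/10·h[0] + 1/10·h[2] + 1/5·h[3] + 1/5·h[4]
  h[3] = 1 + 1/5·h[0] + 2/5·h[2] + 1/10·h[3] + 1/5·h[4]
  h[4] = 1 + 1/10·h[0] + 3/10·h[2] + 3/10·h[3] + 1/10·h[4]
Solving the 4×4 linear system over states ≠ 1 gives exactly h = [3142/455, 0, 576/91, 3118/455, 2854/455] (h[1] = 0 is the target).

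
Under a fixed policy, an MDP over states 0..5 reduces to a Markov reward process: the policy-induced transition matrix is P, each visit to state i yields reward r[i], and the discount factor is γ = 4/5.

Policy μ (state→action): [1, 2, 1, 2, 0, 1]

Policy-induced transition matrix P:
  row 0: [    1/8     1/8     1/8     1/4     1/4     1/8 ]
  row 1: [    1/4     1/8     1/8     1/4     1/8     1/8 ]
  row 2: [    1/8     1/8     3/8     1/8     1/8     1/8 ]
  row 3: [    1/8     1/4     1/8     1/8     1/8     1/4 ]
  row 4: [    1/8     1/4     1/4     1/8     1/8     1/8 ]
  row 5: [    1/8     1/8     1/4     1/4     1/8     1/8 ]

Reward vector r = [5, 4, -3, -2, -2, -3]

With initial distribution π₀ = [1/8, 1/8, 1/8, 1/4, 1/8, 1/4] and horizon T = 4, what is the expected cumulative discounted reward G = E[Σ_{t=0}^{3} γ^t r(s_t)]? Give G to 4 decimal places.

t=0: π = [0.1250, 0.1250, 0.1250, 0.2500, 0.1250, 0.2500], E[r] = -0.7500, γ^t·E[r] = -0.750000, running G = -0.750000
t=1: π = [0.1406, 0.1719, 0.2031, 0.1875, 0.1406, 0.1563], E[r] = -0.3438, γ^t·E[r] = -0.275000, running G = -1.025000
t=2: π = [0.1465, 0.1660, 0.2129, 0.1836, 0.1426, 0.1484], E[r] = -0.3398, γ^t·E[r] = -0.217500, running G = -1.242500
t=3: π = [0.1458, 0.1658, 0.2146, 0.1826, 0.1433, 0.1479], E[r] = -0.3477, γ^t·E[r] = -0.178000, running G = -1.420500

G = -1.4205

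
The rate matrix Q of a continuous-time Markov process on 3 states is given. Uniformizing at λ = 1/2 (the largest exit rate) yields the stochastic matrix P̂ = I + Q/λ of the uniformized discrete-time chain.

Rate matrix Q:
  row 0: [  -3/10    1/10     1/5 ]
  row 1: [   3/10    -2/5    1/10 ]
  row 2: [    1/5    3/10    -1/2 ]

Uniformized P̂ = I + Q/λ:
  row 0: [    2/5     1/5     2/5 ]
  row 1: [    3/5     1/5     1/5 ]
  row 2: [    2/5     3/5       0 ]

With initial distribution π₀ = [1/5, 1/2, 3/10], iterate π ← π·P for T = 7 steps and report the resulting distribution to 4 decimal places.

t=0: π = [0.2000, 0.5000, 0.3000]
t=1: π = [0.5000, 0.3200, 0.1800]
t=2: π = [0.4640, 0.2720, 0.2640]
t=3: π = [0.4544, 0.3056, 0.2400]
t=4: π = [0.4611, 0.2960, 0.2429]
t=5: π = [0.4592, 0.2972, 0.2436]
t=6: π = [0.4594, 0.2975, 0.2431]
t=7: π = [0.4595, 0.2972, 0.2433]

π = [0.4595, 0.2972, 0.2433]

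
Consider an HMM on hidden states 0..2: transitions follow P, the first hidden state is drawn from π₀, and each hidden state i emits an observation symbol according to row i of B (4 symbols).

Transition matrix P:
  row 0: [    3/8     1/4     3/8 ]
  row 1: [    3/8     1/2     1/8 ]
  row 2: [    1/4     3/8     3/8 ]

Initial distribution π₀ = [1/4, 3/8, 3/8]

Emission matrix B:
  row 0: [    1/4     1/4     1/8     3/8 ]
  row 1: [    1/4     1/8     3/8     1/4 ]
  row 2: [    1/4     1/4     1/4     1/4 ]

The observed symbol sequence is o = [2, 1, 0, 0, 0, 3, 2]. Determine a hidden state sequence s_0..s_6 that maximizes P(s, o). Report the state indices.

t=0: δ = [3.125e-02, 1.406e-01, 9.375e-02]  (obs o_0=2)
t=1: δ = [1.318e-02, 8.789e-03, 8.789e-03]  ψ = [1, 1, 2]  (obs o_1=1)
t=2: δ = [1.236e-03, 1.099e-03, 1.236e-03]  ψ = [0, 1, 0]  (obs o_2=0)
t=3: δ = [1.159e-04, 1.373e-04, 1.159e-04]  ψ = [0, 1, 0]  (obs o_3=0)
t=4: δ = [1.287e-05, 1.717e-05, 1.086e-05]  ψ = [1, 1, 0]  (obs o_4=0)
t=5: δ = [2.414e-06, 2.146e-06, 1.207e-06]  ψ = [1, 1, 0]  (obs o_5=3)
t=6: δ = [1.132e-07, 4.023e-07, 2.263e-07]  ψ = [0, 1, 0]  (obs o_6=2)
backtrack: best end state = 1; path = [1, 1, 1, 1, 1, 1, 1]

path = [1, 1, 1, 1, 1, 1, 1]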